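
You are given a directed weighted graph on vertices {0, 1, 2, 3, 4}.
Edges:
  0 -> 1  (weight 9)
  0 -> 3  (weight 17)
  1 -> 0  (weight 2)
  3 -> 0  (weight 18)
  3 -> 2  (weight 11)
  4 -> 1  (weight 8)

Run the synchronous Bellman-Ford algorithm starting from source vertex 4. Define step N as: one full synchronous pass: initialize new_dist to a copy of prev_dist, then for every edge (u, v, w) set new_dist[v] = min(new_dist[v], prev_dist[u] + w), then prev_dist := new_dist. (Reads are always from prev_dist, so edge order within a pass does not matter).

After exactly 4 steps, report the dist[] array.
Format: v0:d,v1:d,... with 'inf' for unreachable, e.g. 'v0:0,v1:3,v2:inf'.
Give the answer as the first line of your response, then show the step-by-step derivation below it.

v0:10,v1:8,v2:38,v3:27,v4:0

step 1: dist = v0:inf,v1:8,v2:inf,v3:inf,v4:0
step 2: dist = v0:10,v1:8,v2:inf,v3:inf,v4:0
step 3: dist = v0:10,v1:8,v2:inf,v3:27,v4:0
step 4: dist = v0:10,v1:8,v2:38,v3:27,v4:0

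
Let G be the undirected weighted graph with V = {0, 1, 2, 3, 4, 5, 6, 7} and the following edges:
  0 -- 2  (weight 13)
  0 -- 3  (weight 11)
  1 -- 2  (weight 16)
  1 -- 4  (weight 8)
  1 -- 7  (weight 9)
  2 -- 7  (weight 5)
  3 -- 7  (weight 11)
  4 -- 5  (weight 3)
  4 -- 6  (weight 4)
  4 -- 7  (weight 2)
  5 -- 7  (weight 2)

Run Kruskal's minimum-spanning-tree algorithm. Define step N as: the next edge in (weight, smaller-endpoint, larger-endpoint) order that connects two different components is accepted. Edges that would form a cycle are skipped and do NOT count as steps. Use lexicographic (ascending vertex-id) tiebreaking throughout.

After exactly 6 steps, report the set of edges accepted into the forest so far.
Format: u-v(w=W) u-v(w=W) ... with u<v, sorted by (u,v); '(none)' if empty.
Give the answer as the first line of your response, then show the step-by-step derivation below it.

0-3(w=11) 1-4(w=8) 2-7(w=5) 4-6(w=4) 4-7(w=2) 5-7(w=2)

step 1: add edge 4-7 (w=2); MST = {4-7(w=2)}
step 2: add edge 5-7 (w=2); MST = {4-7(w=2) 5-7(w=2)}
step 3: add edge 4-6 (w=4); MST = {4-6(w=4) 4-7(w=2) 5-7(w=2)}
step 4: add edge 2-7 (w=5); MST = {2-7(w=5) 4-6(w=4) 4-7(w=2) 5-7(w=2)}
step 5: add edge 1-4 (w=8); MST = {1-4(w=8) 2-7(w=5) 4-6(w=4) 4-7(w=2) 5-7(w=2)}
step 6: add edge 0-3 (w=11); MST = {0-3(w=11) 1-4(w=8) 2-7(w=5) 4-6(w=4) 4-7(w=2) 5-7(w=2)}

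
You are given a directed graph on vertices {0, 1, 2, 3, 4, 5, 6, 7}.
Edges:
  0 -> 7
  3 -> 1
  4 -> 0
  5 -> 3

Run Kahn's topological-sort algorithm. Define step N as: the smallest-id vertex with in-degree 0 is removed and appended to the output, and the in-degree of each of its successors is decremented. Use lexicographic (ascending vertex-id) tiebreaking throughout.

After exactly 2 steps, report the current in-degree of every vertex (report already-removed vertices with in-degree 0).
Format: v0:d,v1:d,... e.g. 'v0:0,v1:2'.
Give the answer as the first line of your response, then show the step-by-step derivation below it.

v0:0,v1:1,v2:0,v3:1,v4:0,v5:0,v6:0,v7:1

step 1: output 2; order=[2]; indeg=(1,1,0,1,0,0,0,1)
step 2: output 4; order=[2,4]; indeg=(0,1,0,1,0,0,0,1)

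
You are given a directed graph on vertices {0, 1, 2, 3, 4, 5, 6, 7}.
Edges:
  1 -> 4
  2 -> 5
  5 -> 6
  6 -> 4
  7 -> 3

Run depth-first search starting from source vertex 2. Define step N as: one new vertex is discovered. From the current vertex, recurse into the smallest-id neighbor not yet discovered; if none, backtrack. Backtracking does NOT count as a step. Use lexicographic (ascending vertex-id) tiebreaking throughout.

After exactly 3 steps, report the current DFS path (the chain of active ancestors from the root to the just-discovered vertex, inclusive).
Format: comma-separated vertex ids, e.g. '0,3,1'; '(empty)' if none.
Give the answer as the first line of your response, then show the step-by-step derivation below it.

2,5,6

step 1: discover 2; path=2; order=2
step 2: discover 5; path=2>5; order=2,5
step 3: discover 6; path=2>5>6; order=2,5,6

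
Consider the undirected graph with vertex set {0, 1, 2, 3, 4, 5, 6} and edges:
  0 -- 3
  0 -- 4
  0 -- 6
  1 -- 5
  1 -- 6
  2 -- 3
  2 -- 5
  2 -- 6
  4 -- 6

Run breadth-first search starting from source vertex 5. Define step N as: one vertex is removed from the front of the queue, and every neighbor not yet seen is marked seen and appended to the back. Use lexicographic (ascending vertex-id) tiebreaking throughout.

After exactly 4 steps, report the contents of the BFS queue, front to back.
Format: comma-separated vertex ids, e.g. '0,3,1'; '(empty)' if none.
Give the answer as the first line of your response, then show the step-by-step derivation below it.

3,0,4

step 1: dequeue 5; queue=[1,2]; order=5
step 2: dequeue 1; queue=[2,6]; order=5,1
step 3: dequeue 2; queue=[6,3]; order=5,1,2
step 4: dequeue 6; queue=[3,0,4]; order=5,1,2,6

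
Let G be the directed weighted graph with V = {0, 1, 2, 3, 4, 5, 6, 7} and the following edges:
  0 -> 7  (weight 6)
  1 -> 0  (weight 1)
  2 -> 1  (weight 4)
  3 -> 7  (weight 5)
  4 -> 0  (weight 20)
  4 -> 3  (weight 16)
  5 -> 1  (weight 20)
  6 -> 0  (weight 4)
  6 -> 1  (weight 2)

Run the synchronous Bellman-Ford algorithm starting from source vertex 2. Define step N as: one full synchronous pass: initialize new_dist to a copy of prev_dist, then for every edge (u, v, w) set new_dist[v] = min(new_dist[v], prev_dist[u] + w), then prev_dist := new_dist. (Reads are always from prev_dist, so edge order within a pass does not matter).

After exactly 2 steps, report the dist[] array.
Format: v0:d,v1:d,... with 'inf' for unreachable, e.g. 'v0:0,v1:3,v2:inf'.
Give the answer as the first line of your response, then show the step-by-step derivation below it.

v0:5,v1:4,v2:0,v3:inf,v4:inf,v5:inf,v6:inf,v7:inf

step 1: dist = v0:inf,v1:4,v2:0,v3:inf,v4:inf,v5:inf,v6:inf,v7:inf
step 2: dist = v0:5,v1:4,v2:0,v3:inf,v4:inf,v5:inf,v6:inf,v7:inf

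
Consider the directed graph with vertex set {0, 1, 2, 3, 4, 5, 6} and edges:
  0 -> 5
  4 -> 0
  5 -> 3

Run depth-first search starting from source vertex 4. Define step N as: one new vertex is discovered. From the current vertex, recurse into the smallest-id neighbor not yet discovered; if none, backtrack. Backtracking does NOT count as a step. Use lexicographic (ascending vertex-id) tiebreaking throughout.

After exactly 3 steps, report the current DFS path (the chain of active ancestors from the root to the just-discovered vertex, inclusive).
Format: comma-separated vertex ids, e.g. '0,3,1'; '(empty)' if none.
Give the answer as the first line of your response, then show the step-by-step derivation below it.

4,0,5

step 1: discover 4; path=4; order=4
step 2: discover 0; path=4>0; order=4,0
step 3: discover 5; path=4>0>5; order=4,0,5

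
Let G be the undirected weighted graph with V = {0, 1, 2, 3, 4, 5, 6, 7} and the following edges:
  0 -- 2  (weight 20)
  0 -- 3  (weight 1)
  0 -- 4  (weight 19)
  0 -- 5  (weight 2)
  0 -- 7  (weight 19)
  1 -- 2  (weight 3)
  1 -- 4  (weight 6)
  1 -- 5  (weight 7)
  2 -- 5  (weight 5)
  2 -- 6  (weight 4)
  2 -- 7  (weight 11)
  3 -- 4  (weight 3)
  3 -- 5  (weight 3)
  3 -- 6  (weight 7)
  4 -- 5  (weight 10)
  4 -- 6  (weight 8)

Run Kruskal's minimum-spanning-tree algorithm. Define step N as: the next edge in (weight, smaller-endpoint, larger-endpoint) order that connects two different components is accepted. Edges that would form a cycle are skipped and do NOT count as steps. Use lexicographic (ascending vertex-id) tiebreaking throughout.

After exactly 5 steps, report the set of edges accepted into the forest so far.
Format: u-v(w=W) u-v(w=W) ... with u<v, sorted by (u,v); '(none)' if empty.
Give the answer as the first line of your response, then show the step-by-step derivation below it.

0-3(w=1) 0-5(w=2) 1-2(w=3) 2-6(w=4) 3-4(w=3)

step 1: add edge 0-3 (w=1); MST = {0-3(w=1)}
step 2: add edge 0-5 (w=2); MST = {0-3(w=1) 0-5(w=2)}
step 3: add edge 1-2 (w=3); MST = {0-3(w=1) 0-5(w=2) 1-2(w=3)}
step 4: add edge 3-4 (w=3); MST = {0-3(w=1) 0-5(w=2) 1-2(w=3) 3-4(w=3)}
step 5: add edge 2-6 (w=4); MST = {0-3(w=1) 0-5(w=2) 1-2(w=3) 2-6(w=4) 3-4(w=3)}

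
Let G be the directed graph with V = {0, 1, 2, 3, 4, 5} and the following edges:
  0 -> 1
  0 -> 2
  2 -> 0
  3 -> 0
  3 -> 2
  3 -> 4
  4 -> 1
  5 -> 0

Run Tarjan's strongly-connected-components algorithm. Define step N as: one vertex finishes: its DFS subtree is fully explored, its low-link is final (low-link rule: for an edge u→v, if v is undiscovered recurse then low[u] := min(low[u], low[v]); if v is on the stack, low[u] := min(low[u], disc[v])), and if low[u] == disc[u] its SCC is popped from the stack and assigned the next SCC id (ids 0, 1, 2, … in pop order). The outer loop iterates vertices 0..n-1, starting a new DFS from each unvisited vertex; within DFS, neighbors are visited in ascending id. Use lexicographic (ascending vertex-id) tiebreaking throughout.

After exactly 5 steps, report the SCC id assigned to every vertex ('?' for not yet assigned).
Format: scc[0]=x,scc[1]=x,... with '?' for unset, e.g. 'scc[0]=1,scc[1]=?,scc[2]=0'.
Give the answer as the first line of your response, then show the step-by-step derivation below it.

scc[0]=1,scc[1]=0,scc[2]=1,scc[3]=3,scc[4]=2,scc[5]=?

step 1: low=(low[0]=0,low[1]=1,low[2]=?,low[3]=?,low[4]=?,low[5]=?); scc=(scc[0]=?,scc[1]=0,scc[2]=?,scc[3]=?,scc[4]=?,scc[5]=?)
step 2: low=(low[0]=0,low[1]=1,low[2]=0,low[3]=?,low[4]=?,low[5]=?); scc=(scc[0]=?,scc[1]=0,scc[2]=?,scc[3]=?,scc[4]=?,scc[5]=?)
step 3: low=(low[0]=0,low[1]=1,low[2]=0,low[3]=?,low[4]=?,low[5]=?); scc=(scc[0]=1,scc[1]=0,scc[2]=1,scc[3]=?,scc[4]=?,scc[5]=?)
step 4: low=(low[0]=0,low[1]=1,low[2]=0,low[3]=3,low[4]=4,low[5]=?); scc=(scc[0]=1,scc[1]=0,scc[2]=1,scc[3]=?,scc[4]=2,scc[5]=?)
step 5: low=(low[0]=0,low[1]=1,low[2]=0,low[3]=3,low[4]=4,low[5]=?); scc=(scc[0]=1,scc[1]=0,scc[2]=1,scc[3]=3,scc[4]=2,scc[5]=?)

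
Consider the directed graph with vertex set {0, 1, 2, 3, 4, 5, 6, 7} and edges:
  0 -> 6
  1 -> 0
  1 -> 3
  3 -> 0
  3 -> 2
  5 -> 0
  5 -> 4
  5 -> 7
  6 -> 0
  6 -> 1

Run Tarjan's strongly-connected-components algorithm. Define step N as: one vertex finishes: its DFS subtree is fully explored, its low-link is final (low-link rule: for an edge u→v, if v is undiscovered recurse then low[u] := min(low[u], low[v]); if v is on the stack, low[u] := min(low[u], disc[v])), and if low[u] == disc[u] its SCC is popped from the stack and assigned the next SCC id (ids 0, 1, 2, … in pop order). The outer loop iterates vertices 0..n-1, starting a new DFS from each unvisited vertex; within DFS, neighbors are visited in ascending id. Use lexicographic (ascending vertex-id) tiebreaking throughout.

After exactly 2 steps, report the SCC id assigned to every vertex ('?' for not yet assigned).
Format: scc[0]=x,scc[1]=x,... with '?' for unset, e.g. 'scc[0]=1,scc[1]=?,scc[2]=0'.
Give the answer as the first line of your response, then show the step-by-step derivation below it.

scc[0]=?,scc[1]=?,scc[2]=0,scc[3]=?,scc[4]=?,scc[5]=?,scc[6]=?,scc[7]=?

step 1: low=(low[0]=0,low[1]=0,low[2]=4,low[3]=0,low[4]=?,low[5]=?,low[6]=0,low[7]=?); scc=(scc[0]=?,scc[1]=?,scc[2]=0,scc[3]=?,scc[4]=?,scc[5]=?,scc[6]=?,scc[7]=?)
step 2: low=(low[0]=0,low[1]=0,low[2]=4,low[3]=0,low[4]=?,low[5]=?,low[6]=0,low[7]=?); scc=(scc[0]=?,scc[1]=?,scc[2]=0,scc[3]=?,scc[4]=?,scc[5]=?,scc[6]=?,scc[7]=?)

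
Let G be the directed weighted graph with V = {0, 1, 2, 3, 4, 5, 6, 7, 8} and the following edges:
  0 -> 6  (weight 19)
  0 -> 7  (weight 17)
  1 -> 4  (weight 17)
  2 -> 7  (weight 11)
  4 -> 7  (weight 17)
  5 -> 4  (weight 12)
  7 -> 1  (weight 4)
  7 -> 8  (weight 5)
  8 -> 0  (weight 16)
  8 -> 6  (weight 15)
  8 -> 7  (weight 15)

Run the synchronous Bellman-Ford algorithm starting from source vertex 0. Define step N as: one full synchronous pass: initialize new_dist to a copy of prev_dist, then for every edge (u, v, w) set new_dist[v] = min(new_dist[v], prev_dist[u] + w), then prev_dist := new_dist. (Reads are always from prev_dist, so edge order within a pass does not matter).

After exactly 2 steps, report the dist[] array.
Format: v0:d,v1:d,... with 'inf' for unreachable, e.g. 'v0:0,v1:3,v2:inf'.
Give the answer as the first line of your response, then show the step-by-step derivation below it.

v0:0,v1:21,v2:inf,v3:inf,v4:inf,v5:inf,v6:19,v7:17,v8:22

step 1: dist = v0:0,v1:inf,v2:inf,v3:inf,v4:inf,v5:inf,v6:19,v7:17,v8:inf
step 2: dist = v0:0,v1:21,v2:inf,v3:inf,v4:inf,v5:inf,v6:19,v7:17,v8:22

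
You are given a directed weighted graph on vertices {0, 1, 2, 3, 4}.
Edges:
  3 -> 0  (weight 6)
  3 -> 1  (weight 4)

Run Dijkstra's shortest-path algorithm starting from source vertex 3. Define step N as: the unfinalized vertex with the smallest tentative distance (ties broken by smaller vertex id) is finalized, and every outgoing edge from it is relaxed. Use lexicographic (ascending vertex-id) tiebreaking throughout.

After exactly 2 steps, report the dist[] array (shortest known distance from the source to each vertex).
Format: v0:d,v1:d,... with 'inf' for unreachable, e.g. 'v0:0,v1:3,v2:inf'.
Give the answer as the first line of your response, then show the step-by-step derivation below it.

v0:6,v1:4,v2:inf,v3:0,v4:inf

step 1: dist = v0:6,v1:4,v2:inf,v3:0,v4:inf
step 2: dist = v0:6,v1:4,v2:inf,v3:0,v4:inf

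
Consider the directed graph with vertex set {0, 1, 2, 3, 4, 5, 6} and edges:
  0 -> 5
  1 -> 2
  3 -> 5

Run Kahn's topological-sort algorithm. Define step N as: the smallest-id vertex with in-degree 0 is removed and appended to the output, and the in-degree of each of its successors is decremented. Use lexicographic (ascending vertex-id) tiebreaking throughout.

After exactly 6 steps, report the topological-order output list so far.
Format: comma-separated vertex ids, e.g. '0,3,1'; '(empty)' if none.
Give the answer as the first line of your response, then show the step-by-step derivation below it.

0,1,2,3,4,5

step 1: output 0; order=[0]; indeg=(0,0,1,0,0,1,0)
step 2: output 1; order=[0,1]; indeg=(0,0,0,0,0,1,0)
step 3: output 2; order=[0,1,2]; indeg=(0,0,0,0,0,1,0)
step 4: output 3; order=[0,1,2,3]; indeg=(0,0,0,0,0,0,0)
step 5: output 4; order=[0,1,2,3,4]; indeg=(0,0,0,0,0,0,0)
step 6: output 5; order=[0,1,2,3,4,5]; indeg=(0,0,0,0,0,0,0)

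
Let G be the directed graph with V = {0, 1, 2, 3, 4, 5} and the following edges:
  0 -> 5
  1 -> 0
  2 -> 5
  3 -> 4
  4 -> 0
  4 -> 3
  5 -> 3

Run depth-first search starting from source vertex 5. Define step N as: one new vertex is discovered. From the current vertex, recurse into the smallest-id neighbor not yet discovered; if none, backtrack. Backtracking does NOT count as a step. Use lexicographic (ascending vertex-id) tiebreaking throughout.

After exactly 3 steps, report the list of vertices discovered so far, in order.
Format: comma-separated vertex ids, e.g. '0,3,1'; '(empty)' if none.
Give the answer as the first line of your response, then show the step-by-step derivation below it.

5,3,4

step 1: discover 5; path=5; order=5
step 2: discover 3; path=5>3; order=5,3
step 3: discover 4; path=5>3>4; order=5,3,4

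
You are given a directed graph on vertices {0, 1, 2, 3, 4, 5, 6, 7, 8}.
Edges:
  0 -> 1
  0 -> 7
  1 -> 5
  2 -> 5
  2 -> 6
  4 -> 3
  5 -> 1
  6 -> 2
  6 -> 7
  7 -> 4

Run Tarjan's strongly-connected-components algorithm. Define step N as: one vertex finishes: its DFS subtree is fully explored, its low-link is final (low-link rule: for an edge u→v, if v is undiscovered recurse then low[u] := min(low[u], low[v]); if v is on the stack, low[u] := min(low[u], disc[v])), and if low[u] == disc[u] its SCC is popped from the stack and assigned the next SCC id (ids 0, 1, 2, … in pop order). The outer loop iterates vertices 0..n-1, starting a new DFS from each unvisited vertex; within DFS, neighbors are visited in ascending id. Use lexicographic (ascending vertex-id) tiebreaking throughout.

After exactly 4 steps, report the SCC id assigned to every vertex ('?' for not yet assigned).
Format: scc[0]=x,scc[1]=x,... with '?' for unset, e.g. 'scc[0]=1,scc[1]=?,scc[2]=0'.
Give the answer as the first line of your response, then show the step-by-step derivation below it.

scc[0]=?,scc[1]=0,scc[2]=?,scc[3]=1,scc[4]=2,scc[5]=0,scc[6]=?,scc[7]=?,scc[8]=?

step 1: low=(low[0]=0,low[1]=1,low[2]=?,low[3]=?,low[4]=?,low[5]=1,low[6]=?,low[7]=?,low[8]=?); scc=(scc[0]=?,scc[1]=?,scc[2]=?,scc[3]=?,scc[4]=?,scc[5]=?,scc[6]=?,scc[7]=?,scc[8]=?)
step 2: low=(low[0]=0,low[1]=1,low[2]=?,low[3]=?,low[4]=?,low[5]=1,low[6]=?,low[7]=?,low[8]=?); scc=(scc[0]=?,scc[1]=0,scc[2]=?,scc[3]=?,scc[4]=?,scc[5]=0,scc[6]=?,scc[7]=?,scc[8]=?)
step 3: low=(low[0]=0,low[1]=1,low[2]=?,low[3]=5,low[4]=4,low[5]=1,low[6]=?,low[7]=3,low[8]=?); scc=(scc[0]=?,scc[1]=0,scc[2]=?,scc[3]=1,scc[4]=?,scc[5]=0,scc[6]=?,scc[7]=?,scc[8]=?)
step 4: low=(low[0]=0,low[1]=1,low[2]=?,low[3]=5,low[4]=4,low[5]=1,low[6]=?,low[7]=3,low[8]=?); scc=(scc[0]=?,scc[1]=0,scc[2]=?,scc[3]=1,scc[4]=2,scc[5]=0,scc[6]=?,scc[7]=?,scc[8]=?)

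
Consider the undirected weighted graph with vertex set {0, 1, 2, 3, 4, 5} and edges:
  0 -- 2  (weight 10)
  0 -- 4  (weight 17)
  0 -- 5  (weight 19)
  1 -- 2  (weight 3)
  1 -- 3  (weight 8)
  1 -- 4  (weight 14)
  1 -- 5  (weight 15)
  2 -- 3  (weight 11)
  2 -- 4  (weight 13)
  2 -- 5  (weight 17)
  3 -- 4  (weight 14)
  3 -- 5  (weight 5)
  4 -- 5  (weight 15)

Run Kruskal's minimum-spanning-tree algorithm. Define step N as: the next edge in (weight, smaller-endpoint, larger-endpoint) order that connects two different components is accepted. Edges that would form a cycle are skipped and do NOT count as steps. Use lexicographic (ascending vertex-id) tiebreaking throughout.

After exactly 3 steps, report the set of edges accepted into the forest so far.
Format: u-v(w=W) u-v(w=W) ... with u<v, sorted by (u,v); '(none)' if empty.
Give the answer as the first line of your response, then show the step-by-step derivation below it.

1-2(w=3) 1-3(w=8) 3-5(w=5)

step 1: add edge 1-2 (w=3); MST = {1-2(w=3)}
step 2: add edge 3-5 (w=5); MST = {1-2(w=3) 3-5(w=5)}
step 3: add edge 1-3 (w=8); MST = {1-2(w=3) 1-3(w=8) 3-5(w=5)}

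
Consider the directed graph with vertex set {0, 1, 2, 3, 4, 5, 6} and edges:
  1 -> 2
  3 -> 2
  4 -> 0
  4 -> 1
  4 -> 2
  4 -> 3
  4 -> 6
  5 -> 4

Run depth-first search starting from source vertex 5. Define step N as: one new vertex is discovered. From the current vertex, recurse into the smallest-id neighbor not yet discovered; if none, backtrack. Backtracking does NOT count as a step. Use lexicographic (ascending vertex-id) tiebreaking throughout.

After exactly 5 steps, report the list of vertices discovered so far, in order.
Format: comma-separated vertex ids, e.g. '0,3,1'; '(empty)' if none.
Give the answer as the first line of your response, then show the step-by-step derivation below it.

5,4,0,1,2

step 1: discover 5; path=5; order=5
step 2: discover 4; path=5>4; order=5,4
step 3: discover 0; path=5>4>0; order=5,4,0
step 4: discover 1; path=5>4>1; order=5,4,0,1
step 5: discover 2; path=5>4>1>2; order=5,4,0,1,2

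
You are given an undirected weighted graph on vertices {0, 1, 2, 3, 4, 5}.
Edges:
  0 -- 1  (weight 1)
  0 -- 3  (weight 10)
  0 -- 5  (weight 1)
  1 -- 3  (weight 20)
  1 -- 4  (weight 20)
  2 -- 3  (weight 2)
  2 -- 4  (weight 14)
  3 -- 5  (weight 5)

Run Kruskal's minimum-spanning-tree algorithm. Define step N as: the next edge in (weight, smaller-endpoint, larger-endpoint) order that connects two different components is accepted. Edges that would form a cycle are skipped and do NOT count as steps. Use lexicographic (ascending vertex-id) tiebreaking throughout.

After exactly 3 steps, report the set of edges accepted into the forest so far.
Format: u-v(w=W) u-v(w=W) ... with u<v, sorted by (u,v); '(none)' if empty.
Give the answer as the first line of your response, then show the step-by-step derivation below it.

0-1(w=1) 0-5(w=1) 2-3(w=2)

step 1: add edge 0-1 (w=1); MST = {0-1(w=1)}
step 2: add edge 0-5 (w=1); MST = {0-1(w=1) 0-5(w=1)}
step 3: add edge 2-3 (w=2); MST = {0-1(w=1) 0-5(w=1) 2-3(w=2)}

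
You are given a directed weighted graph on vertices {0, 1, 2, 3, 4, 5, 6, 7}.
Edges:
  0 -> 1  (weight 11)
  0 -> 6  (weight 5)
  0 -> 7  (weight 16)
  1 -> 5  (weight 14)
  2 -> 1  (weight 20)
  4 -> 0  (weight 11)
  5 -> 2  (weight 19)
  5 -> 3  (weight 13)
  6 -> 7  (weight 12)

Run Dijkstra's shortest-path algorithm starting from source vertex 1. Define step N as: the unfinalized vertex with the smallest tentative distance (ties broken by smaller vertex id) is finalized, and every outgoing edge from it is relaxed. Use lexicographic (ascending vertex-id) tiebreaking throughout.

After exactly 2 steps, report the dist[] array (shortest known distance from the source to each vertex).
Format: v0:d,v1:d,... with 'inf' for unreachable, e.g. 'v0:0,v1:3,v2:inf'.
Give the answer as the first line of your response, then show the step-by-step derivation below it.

v0:inf,v1:0,v2:33,v3:27,v4:inf,v5:14,v6:inf,v7:inf

step 1: dist = v0:inf,v1:0,v2:inf,v3:inf,v4:inf,v5:14,v6:inf,v7:inf
step 2: dist = v0:inf,v1:0,v2:33,v3:27,v4:inf,v5:14,v6:inf,v7:inf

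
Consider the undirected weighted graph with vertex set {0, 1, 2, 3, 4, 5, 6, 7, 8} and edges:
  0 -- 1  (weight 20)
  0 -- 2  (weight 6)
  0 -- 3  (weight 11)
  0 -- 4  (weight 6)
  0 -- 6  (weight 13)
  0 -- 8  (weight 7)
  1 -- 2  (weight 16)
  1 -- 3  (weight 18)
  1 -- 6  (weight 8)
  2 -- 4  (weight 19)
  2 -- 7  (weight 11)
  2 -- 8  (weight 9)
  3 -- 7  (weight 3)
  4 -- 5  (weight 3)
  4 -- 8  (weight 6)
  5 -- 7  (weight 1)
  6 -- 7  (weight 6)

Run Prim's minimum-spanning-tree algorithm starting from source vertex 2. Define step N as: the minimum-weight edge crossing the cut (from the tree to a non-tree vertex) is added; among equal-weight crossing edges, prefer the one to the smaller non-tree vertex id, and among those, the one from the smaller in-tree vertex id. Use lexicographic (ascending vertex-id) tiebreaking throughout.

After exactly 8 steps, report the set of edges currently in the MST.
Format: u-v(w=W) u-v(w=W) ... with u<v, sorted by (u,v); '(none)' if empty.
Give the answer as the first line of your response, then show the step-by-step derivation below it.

0-2(w=6) 0-4(w=6) 1-6(w=8) 3-7(w=3) 4-5(w=3) 4-8(w=6) 5-7(w=1) 6-7(w=6)

step 1: add edge 0-2 (w=6); MST = {0-2(w=6)}
step 2: add edge 0-4 (w=6); MST = {0-2(w=6) 0-4(w=6)}
step 3: add edge 4-5 (w=3); MST = {0-2(w=6) 0-4(w=6) 4-5(w=3)}
step 4: add edge 5-7 (w=1); MST = {0-2(w=6) 0-4(w=6) 4-5(w=3) 5-7(w=1)}
step 5: add edge 3-7 (w=3); MST = {0-2(w=6) 0-4(w=6) 3-7(w=3) 4-5(w=3) 5-7(w=1)}
step 6: add edge 6-7 (w=6); MST = {0-2(w=6) 0-4(w=6) 3-7(w=3) 4-5(w=3) 5-7(w=1) 6-7(w=6)}
step 7: add edge 4-8 (w=6); MST = {0-2(w=6) 0-4(w=6) 3-7(w=3) 4-5(w=3) 4-8(w=6) 5-7(w=1) 6-7(w=6)}
step 8: add edge 1-6 (w=8); MST = {0-2(w=6) 0-4(w=6) 1-6(w=8) 3-7(w=3) 4-5(w=3) 4-8(w=6) 5-7(w=1) 6-7(w=6)}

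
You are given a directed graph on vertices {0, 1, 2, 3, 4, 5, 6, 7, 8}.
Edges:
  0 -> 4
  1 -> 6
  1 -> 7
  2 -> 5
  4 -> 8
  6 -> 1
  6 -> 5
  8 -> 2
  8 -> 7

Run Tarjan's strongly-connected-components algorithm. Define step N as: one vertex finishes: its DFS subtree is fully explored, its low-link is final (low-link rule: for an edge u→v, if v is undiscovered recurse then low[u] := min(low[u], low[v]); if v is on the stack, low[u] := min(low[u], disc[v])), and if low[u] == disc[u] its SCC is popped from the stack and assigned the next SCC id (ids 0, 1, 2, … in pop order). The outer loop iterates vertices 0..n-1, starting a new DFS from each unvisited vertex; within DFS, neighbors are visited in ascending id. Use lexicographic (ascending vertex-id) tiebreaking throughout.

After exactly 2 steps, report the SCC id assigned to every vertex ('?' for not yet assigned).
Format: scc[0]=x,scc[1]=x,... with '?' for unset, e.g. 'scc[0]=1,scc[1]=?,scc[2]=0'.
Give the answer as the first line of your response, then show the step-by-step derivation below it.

scc[0]=?,scc[1]=?,scc[2]=1,scc[3]=?,scc[4]=?,scc[5]=0,scc[6]=?,scc[7]=?,scc[8]=?

step 1: low=(low[0]=0,low[1]=?,low[2]=3,low[3]=?,low[4]=1,low[5]=4,low[6]=?,low[7]=?,low[8]=2); scc=(scc[0]=?,scc[1]=?,scc[2]=?,scc[3]=?,scc[4]=?,scc[5]=0,scc[6]=?,scc[7]=?,scc[8]=?)
step 2: low=(low[0]=0,low[1]=?,low[2]=3,low[3]=?,low[4]=1,low[5]=4,low[6]=?,low[7]=?,low[8]=2); scc=(scc[0]=?,scc[1]=?,scc[2]=1,scc[3]=?,scc[4]=?,scc[5]=0,scc[6]=?,scc[7]=?,scc[8]=?)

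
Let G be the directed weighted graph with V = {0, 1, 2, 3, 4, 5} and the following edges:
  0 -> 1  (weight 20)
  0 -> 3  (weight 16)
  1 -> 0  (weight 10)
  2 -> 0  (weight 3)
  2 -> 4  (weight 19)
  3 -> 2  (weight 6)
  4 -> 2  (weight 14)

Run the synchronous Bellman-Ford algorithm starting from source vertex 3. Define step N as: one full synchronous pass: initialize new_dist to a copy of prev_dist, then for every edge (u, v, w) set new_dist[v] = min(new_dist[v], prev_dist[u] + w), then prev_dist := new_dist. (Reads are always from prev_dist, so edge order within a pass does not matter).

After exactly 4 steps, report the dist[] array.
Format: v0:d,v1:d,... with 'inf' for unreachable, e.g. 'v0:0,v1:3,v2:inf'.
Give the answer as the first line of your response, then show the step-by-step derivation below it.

v0:9,v1:29,v2:6,v3:0,v4:25,v5:inf

step 1: dist = v0:inf,v1:inf,v2:6,v3:0,v4:inf,v5:inf
step 2: dist = v0:9,v1:inf,v2:6,v3:0,v4:25,v5:inf
step 3: dist = v0:9,v1:29,v2:6,v3:0,v4:25,v5:inf
step 4: dist = v0:9,v1:29,v2:6,v3:0,v4:25,v5:inf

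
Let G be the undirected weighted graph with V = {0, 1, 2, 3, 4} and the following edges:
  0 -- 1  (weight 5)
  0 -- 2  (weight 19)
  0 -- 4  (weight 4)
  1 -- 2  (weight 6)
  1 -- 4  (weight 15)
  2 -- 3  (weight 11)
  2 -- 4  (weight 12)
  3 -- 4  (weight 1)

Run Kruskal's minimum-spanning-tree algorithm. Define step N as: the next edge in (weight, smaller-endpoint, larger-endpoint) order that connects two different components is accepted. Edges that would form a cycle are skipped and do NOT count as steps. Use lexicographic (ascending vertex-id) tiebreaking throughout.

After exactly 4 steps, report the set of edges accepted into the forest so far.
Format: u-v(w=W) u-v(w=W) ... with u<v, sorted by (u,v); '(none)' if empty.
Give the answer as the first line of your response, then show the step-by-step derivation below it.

0-1(w=5) 0-4(w=4) 1-2(w=6) 3-4(w=1)

step 1: add edge 3-4 (w=1); MST = {3-4(w=1)}
step 2: add edge 0-4 (w=4); MST = {0-4(w=4) 3-4(w=1)}
step 3: add edge 0-1 (w=5); MST = {0-1(w=5) 0-4(w=4) 3-4(w=1)}
step 4: add edge 1-2 (w=6); MST = {0-1(w=5) 0-4(w=4) 1-2(w=6) 3-4(w=1)}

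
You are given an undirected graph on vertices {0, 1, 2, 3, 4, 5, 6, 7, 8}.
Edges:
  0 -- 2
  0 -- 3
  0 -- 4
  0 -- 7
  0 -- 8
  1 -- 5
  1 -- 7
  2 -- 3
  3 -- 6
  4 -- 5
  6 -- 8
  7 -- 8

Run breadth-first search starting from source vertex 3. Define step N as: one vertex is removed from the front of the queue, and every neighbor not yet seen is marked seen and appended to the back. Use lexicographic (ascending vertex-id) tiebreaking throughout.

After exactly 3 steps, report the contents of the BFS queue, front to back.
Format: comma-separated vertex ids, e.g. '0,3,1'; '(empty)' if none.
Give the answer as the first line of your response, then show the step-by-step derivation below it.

6,4,7,8

step 1: dequeue 3; queue=[0,2,6]; order=3
step 2: dequeue 0; queue=[2,6,4,7,8]; order=3,0
step 3: dequeue 2; queue=[6,4,7,8]; order=3,0,2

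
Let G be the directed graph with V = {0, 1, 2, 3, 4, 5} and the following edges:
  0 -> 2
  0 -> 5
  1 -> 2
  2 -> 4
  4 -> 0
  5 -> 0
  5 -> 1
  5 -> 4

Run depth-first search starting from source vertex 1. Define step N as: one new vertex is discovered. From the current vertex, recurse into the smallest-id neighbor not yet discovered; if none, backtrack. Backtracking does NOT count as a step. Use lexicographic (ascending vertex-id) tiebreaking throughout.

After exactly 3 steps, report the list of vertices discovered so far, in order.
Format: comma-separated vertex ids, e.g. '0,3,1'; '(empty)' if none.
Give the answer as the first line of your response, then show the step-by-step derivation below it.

1,2,4

step 1: discover 1; path=1; order=1
step 2: discover 2; path=1>2; order=1,2
step 3: discover 4; path=1>2>4; order=1,2,4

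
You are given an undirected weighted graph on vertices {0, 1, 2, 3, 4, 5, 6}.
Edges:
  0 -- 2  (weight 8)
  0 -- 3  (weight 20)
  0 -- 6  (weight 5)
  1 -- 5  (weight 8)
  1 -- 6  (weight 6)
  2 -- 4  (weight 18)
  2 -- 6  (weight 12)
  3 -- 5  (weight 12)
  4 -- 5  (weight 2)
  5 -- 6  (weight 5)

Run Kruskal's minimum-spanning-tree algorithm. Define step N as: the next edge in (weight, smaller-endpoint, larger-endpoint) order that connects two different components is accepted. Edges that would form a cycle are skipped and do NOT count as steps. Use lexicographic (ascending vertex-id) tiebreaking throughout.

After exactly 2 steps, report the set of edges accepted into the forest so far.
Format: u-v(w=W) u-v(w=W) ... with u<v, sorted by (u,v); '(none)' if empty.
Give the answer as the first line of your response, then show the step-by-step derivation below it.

0-6(w=5) 4-5(w=2)

step 1: add edge 4-5 (w=2); MST = {4-5(w=2)}
step 2: add edge 0-6 (w=5); MST = {0-6(w=5) 4-5(w=2)}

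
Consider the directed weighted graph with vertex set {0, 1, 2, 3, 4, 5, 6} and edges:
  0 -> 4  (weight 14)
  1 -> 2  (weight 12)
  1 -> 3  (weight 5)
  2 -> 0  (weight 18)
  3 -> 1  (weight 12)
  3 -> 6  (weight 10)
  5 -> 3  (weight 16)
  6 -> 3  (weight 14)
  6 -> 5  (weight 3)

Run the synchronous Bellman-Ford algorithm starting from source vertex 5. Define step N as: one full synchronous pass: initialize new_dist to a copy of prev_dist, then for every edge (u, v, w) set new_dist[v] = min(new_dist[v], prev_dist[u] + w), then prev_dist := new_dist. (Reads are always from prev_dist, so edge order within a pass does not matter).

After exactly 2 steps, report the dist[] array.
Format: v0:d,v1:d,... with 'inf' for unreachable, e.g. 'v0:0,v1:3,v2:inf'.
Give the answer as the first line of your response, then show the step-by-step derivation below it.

v0:inf,v1:28,v2:inf,v3:16,v4:inf,v5:0,v6:26

step 1: dist = v0:inf,v1:inf,v2:inf,v3:16,v4:inf,v5:0,v6:inf
step 2: dist = v0:inf,v1:28,v2:inf,v3:16,v4:inf,v5:0,v6:26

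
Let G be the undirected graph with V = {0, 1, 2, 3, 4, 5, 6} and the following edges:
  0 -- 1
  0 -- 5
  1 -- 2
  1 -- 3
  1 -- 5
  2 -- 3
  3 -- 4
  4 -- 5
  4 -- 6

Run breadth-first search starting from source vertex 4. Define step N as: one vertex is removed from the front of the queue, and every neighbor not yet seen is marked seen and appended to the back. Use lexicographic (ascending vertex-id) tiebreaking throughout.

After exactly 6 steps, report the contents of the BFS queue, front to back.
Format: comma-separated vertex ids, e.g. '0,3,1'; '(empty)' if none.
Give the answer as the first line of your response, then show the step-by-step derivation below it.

0

step 1: dequeue 4; queue=[3,5,6]; order=4
step 2: dequeue 3; queue=[5,6,1,2]; order=4,3
step 3: dequeue 5; queue=[6,1,2,0]; order=4,3,5
step 4: dequeue 6; queue=[1,2,0]; order=4,3,5,6
step 5: dequeue 1; queue=[2,0]; order=4,3,5,6,1
step 6: dequeue 2; queue=[0]; order=4,3,5,6,1,2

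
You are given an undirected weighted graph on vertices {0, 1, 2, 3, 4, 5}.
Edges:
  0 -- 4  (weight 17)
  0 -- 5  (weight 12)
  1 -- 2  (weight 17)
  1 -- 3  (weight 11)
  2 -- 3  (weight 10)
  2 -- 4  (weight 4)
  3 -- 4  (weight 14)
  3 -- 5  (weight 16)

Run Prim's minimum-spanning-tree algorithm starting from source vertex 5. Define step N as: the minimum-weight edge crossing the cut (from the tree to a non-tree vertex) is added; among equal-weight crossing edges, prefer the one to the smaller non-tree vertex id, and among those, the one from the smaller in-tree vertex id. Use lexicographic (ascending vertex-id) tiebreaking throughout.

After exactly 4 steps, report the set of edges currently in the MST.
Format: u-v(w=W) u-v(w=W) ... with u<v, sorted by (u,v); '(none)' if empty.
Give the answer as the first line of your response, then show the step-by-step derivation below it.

0-5(w=12) 2-3(w=10) 2-4(w=4) 3-5(w=16)

step 1: add edge 0-5 (w=12); MST = {0-5(w=12)}
step 2: add edge 3-5 (w=16); MST = {0-5(w=12) 3-5(w=16)}
step 3: add edge 2-3 (w=10); MST = {0-5(w=12) 2-3(w=10) 3-5(w=16)}
step 4: add edge 2-4 (w=4); MST = {0-5(w=12) 2-3(w=10) 2-4(w=4) 3-5(w=16)}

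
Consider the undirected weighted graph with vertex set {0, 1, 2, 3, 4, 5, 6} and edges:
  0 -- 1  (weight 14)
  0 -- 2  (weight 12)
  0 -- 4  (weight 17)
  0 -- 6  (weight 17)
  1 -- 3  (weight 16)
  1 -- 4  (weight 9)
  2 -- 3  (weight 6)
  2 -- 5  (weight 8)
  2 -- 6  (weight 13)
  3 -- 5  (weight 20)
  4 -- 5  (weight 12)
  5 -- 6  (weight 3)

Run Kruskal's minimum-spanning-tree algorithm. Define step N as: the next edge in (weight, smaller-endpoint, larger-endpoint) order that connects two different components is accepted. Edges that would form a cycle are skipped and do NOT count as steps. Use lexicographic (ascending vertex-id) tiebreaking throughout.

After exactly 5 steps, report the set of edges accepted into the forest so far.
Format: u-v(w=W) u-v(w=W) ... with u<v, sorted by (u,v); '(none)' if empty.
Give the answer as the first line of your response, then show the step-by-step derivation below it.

0-2(w=12) 1-4(w=9) 2-3(w=6) 2-5(w=8) 5-6(w=3)

step 1: add edge 5-6 (w=3); MST = {5-6(w=3)}
step 2: add edge 2-3 (w=6); MST = {2-3(w=6) 5-6(w=3)}
step 3: add edge 2-5 (w=8); MST = {2-3(w=6) 2-5(w=8) 5-6(w=3)}
step 4: add edge 1-4 (w=9); MST = {1-4(w=9) 2-3(w=6) 2-5(w=8) 5-6(w=3)}
step 5: add edge 0-2 (w=12); MST = {0-2(w=12) 1-4(w=9) 2-3(w=6) 2-5(w=8) 5-6(w=3)}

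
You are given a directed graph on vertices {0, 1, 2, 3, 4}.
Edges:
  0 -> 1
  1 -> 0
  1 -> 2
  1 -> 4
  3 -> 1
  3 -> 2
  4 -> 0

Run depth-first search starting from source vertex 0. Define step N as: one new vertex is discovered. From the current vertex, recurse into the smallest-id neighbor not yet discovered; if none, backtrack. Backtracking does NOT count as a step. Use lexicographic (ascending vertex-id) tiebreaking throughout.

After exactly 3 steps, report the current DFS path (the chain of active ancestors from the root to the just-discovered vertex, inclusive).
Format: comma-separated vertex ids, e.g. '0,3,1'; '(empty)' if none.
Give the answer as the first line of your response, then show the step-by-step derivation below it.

0,1,2

step 1: discover 0; path=0; order=0
step 2: discover 1; path=0>1; order=0,1
step 3: discover 2; path=0>1>2; order=0,1,2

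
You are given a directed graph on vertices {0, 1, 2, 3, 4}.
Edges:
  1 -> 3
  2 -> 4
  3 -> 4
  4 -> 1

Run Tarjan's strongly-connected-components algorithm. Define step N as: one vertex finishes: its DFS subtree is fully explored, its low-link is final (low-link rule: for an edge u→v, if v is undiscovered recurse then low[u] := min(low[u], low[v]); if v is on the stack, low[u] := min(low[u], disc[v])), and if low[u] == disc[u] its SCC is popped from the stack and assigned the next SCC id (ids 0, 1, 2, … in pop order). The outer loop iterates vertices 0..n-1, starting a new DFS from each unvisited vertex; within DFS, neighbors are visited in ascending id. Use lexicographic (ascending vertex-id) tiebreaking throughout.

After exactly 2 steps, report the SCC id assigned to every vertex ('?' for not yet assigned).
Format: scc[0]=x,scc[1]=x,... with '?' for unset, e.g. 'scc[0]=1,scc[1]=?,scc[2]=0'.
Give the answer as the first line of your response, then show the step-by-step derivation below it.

scc[0]=0,scc[1]=?,scc[2]=?,scc[3]=?,scc[4]=?

step 1: low=(low[0]=0,low[1]=?,low[2]=?,low[3]=?,low[4]=?); scc=(scc[0]=0,scc[1]=?,scc[2]=?,scc[3]=?,scc[4]=?)
step 2: low=(low[0]=0,low[1]=1,low[2]=?,low[3]=2,low[4]=1); scc=(scc[0]=0,scc[1]=?,scc[2]=?,scc[3]=?,scc[4]=?)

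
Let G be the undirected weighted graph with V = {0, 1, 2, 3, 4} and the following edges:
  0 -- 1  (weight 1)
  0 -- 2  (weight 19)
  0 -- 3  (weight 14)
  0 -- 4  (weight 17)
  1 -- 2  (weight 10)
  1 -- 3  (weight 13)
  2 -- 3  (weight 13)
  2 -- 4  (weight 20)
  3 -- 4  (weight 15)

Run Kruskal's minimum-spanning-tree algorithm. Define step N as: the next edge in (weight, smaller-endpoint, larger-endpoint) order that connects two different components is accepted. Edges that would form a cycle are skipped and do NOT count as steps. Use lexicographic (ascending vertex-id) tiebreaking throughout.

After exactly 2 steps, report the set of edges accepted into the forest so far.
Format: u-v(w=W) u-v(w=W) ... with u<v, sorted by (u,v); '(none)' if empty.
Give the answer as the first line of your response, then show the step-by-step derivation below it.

0-1(w=1) 1-2(w=10)

step 1: add edge 0-1 (w=1); MST = {0-1(w=1)}
step 2: add edge 1-2 (w=10); MST = {0-1(w=1) 1-2(w=10)}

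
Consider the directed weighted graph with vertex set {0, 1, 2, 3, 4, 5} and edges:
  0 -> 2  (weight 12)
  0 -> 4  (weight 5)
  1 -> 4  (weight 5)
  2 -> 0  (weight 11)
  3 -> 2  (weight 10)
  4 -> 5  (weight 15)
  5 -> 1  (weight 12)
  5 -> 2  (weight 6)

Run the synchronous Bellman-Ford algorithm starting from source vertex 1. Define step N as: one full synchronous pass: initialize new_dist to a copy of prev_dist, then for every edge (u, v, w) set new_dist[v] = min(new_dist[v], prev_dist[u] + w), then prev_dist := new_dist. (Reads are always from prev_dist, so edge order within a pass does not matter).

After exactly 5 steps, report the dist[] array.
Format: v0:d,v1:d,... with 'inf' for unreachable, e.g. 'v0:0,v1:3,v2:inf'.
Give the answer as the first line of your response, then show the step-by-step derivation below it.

v0:37,v1:0,v2:26,v3:inf,v4:5,v5:20

step 1: dist = v0:inf,v1:0,v2:inf,v3:inf,v4:5,v5:inf
step 2: dist = v0:inf,v1:0,v2:inf,v3:inf,v4:5,v5:20
step 3: dist = v0:inf,v1:0,v2:26,v3:inf,v4:5,v5:20
step 4: dist = v0:37,v1:0,v2:26,v3:inf,v4:5,v5:20
step 5: dist = v0:37,v1:0,v2:26,v3:inf,v4:5,v5:20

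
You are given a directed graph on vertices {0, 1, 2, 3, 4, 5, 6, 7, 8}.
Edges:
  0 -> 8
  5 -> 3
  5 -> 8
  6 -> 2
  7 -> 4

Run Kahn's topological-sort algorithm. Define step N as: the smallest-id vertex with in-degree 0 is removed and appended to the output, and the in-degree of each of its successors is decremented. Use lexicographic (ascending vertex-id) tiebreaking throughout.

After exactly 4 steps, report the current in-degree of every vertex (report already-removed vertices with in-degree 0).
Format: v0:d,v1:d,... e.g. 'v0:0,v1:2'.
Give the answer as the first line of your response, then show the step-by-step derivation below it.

v0:0,v1:0,v2:1,v3:0,v4:1,v5:0,v6:0,v7:0,v8:0

step 1: output 0; order=[0]; indeg=(0,0,1,1,1,0,0,0,1)
step 2: output 1; order=[0,1]; indeg=(0,0,1,1,1,0,0,0,1)
step 3: output 5; order=[0,1,5]; indeg=(0,0,1,0,1,0,0,0,0)
step 4: output 3; order=[0,1,5,3]; indeg=(0,0,1,0,1,0,0,0,0)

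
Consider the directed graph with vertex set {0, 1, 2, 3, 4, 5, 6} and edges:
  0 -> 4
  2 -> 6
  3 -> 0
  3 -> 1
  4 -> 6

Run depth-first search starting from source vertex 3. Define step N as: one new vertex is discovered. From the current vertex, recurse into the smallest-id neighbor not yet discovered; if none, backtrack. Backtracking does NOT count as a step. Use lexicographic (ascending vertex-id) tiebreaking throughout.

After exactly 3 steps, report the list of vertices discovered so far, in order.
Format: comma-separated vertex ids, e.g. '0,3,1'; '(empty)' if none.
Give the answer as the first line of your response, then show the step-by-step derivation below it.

3,0,4

step 1: discover 3; path=3; order=3
step 2: discover 0; path=3>0; order=3,0
step 3: discover 4; path=3>0>4; order=3,0,4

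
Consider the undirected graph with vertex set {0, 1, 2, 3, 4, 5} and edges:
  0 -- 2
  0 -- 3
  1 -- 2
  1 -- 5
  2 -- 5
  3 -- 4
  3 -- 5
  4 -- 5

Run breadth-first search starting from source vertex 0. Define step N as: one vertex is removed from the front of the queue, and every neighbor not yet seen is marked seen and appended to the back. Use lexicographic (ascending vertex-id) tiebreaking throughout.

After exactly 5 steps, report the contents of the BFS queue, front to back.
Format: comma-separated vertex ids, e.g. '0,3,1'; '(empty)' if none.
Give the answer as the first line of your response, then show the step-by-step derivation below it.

4

step 1: dequeue 0; queue=[2,3]; order=0
step 2: dequeue 2; queue=[3,1,5]; order=0,2
step 3: dequeue 3; queue=[1,5,4]; order=0,2,3
step 4: dequeue 1; queue=[5,4]; order=0,2,3,1
step 5: dequeue 5; queue=[4]; order=0,2,3,1,5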